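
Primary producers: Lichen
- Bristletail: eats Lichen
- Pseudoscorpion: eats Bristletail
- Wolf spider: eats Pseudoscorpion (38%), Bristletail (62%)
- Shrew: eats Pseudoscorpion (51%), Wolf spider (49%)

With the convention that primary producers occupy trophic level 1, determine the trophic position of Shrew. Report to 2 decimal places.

Bristletail: 1 + 1 = 2
Pseudoscorpion: 1 + 2 = 3
Wolf spider: 1 + (0.38×3 + 0.62×2) = 3.38
Shrew: 1 + (0.51×3 + 0.49×3.38) = 4.1862

4.19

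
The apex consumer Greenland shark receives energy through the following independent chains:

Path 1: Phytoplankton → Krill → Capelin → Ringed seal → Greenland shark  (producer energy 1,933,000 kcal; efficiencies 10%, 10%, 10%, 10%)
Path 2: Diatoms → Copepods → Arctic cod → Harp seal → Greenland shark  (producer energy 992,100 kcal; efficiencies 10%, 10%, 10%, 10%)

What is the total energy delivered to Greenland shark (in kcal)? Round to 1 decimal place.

Path 1: 1933000 × 0.1 × 0.1 × 0.1 × 0.1 = 193.3 kcal
Path 2: 992100 × 0.1 × 0.1 × 0.1 × 0.1 = 99.21 kcal
Total at Greenland shark: 193.3 + 99.21 = 292.51 kcal

292.5 kcal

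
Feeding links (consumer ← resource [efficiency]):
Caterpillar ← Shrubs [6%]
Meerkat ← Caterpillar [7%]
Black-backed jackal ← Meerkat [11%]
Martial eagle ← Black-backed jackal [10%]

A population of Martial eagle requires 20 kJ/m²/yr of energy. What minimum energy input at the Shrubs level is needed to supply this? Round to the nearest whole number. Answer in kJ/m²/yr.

432900 kJ/m²/yr

Cumulative transfer efficiency: 0.06 × 0.07 × 0.11 × 0.1 = 0.0000462
Shrubs energy = 20 / 0.0000462 = 432900 kJ/m²/yr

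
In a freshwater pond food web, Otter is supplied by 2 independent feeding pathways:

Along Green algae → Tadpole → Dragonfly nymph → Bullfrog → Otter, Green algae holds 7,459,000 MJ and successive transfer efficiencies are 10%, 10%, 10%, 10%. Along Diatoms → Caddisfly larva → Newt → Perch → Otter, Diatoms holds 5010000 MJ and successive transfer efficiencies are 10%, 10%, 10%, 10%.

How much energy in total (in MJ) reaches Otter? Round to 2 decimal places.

Via Green algae: 7459000 × 0.1 × 0.1 × 0.1 × 0.1 = 745.9 MJ
Via Diatoms: 5010000 × 0.1 × 0.1 × 0.1 × 0.1 = 501 MJ
Total at Otter: 745.9 + 501 = 1246.9 MJ

1246.90 MJ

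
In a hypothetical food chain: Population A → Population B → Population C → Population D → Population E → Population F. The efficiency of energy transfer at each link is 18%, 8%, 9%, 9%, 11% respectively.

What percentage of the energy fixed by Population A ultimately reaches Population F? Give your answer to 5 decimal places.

0.00128%

Product of link efficiencies: 0.18 × 0.08 × 0.09 × 0.09 × 0.11 = 0.0000128304
As a percentage: 0.0000128304 × 100 = 0.00128%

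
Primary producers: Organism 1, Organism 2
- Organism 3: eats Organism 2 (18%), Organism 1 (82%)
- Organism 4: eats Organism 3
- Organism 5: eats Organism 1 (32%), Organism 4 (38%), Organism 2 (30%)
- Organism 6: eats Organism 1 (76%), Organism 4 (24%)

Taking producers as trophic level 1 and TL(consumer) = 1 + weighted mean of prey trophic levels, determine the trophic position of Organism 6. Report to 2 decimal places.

2.48

Organism 3: 1 + (0.18×1 + 0.82×1) = 2
Organism 4: 1 + 2 = 3
Organism 5: 1 + (0.32×1 + 0.38×3 + 0.3×1) = 2.76
Organism 6: 1 + (0.76×1 + 0.24×3) = 2.48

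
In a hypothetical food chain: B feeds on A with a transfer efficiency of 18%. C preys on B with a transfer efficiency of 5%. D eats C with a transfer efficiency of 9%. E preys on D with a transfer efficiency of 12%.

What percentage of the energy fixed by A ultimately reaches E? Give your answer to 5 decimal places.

0.00972%

Product of link efficiencies: 0.18 × 0.05 × 0.09 × 0.12 = 0.0000972
As a percentage: 0.0000972 × 100 = 0.00972%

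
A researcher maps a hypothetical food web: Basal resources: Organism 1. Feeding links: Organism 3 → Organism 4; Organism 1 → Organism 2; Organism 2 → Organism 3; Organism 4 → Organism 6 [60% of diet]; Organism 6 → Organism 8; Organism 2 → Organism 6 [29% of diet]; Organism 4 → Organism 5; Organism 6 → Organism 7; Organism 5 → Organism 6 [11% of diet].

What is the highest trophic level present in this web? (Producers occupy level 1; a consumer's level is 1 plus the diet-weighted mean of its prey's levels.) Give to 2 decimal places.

5.53

Organism 2: 1 + 1 = 2
Organism 3: 1 + 2 = 3
Organism 4: 1 + 3 = 4
Organism 5: 1 + 4 = 5
Organism 6: 1 + (0.29×2 + 0.11×5 + 0.6×4) = 4.53
Organism 7: 1 + 4.53 = 5.53
Organism 8: 1 + 4.53 = 5.53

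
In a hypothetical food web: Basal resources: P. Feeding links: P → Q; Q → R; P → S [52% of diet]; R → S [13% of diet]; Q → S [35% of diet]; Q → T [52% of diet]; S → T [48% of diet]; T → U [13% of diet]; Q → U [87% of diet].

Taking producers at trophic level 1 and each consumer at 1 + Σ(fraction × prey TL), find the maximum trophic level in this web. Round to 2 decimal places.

3.29

Q: 1 + 1 = 2
R: 1 + 2 = 3
S: 1 + (0.52×1 + 0.13×3 + 0.35×2) = 2.61
T: 1 + (0.52×2 + 0.48×2.61) = 3.2928
U: 1 + (0.13×3.2928 + 0.87×2) = 3.168064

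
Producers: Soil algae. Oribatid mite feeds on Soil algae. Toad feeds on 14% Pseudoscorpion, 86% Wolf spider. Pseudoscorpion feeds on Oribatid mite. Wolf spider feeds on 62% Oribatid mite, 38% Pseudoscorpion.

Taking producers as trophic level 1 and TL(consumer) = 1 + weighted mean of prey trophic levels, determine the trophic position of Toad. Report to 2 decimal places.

Oribatid mite: 1 + 1 = 2
Pseudoscorpion: 1 + 2 = 3
Wolf spider: 1 + (0.62×2 + 0.38×3) = 3.38
Toad: 1 + (0.14×3 + 0.86×3.38) = 4.3268

4.33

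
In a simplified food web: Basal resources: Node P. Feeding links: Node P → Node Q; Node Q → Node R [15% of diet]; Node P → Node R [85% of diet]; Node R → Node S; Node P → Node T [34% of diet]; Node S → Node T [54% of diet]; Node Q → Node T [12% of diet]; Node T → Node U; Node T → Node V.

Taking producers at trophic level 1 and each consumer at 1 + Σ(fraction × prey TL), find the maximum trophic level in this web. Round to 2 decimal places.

Node Q: 1 + 1 = 2
Node R: 1 + (0.15×2 + 0.85×1) = 2.15
Node S: 1 + 2.15 = 3.15
Node T: 1 + (0.34×1 + 0.54×3.15 + 0.12×2) = 3.281
Node U: 1 + 3.281 = 4.281
Node V: 1 + 3.281 = 4.281

4.28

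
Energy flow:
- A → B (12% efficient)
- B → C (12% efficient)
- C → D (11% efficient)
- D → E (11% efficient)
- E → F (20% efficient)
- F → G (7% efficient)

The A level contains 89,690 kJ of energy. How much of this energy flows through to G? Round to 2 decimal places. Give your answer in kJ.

0.22 kJ

B: 89690 × 0.12 = 10762.8 kJ
C: 10762.8 × 0.12 = 1291.536 kJ
D: 1291.536 × 0.11 = 142.06896 kJ
E: 142.06896 × 0.11 = 15.6275856 kJ
F: 15.6275856 × 0.2 = 3.12551712 kJ
G: 3.12551712 × 0.07 = 0.2187861984 kJ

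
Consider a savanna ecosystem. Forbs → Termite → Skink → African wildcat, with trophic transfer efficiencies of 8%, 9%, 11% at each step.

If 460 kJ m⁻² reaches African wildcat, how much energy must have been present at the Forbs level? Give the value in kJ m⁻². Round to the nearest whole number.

580808 kJ m⁻²

Cumulative transfer efficiency: 0.08 × 0.09 × 0.11 = 0.000792
Forbs energy = 460 / 0.000792 = 580808 kJ m⁻²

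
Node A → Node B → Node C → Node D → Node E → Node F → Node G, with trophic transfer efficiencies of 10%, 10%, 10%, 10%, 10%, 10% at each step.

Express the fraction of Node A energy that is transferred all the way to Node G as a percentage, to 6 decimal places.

0.000100%

Product of link efficiencies: 0.1 × 0.1 × 0.1 × 0.1 × 0.1 × 0.1 = 0.000001
As a percentage: 0.000001 × 100 = 0.000100%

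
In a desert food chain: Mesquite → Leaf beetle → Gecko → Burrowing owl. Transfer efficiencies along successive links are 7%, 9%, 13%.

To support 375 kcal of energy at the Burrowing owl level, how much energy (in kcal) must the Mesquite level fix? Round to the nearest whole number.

Cumulative transfer efficiency: 0.07 × 0.09 × 0.13 = 0.000819
Mesquite energy = 375 / 0.000819 = 457875 kcal

457875 kcal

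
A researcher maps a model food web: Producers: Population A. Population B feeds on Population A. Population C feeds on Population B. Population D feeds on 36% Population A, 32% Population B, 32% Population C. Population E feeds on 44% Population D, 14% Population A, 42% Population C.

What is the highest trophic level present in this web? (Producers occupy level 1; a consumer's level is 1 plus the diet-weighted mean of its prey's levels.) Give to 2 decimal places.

3.70

Population B: 1 + 1 = 2
Population C: 1 + 2 = 3
Population D: 1 + (0.36×1 + 0.32×2 + 0.32×3) = 2.96
Population E: 1 + (0.44×2.96 + 0.14×1 + 0.42×3) = 3.7024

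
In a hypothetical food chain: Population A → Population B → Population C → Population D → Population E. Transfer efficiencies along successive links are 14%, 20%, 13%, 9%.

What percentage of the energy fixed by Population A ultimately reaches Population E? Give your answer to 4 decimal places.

0.0328%

Product of link efficiencies: 0.14 × 0.2 × 0.13 × 0.09 = 0.0003276
As a percentage: 0.0003276 × 100 = 0.0328%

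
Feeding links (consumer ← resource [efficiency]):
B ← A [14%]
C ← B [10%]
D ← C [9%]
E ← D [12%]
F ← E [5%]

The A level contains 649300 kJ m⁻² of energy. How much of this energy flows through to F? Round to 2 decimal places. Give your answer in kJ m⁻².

4.91 kJ m⁻²

B: 649300 × 0.14 = 90902 kJ m⁻²
C: 90902 × 0.1 = 9090.2 kJ m⁻²
D: 9090.2 × 0.09 = 818.118 kJ m⁻²
E: 818.118 × 0.12 = 98.17416 kJ m⁻²
F: 98.17416 × 0.05 = 4.908708 kJ m⁻²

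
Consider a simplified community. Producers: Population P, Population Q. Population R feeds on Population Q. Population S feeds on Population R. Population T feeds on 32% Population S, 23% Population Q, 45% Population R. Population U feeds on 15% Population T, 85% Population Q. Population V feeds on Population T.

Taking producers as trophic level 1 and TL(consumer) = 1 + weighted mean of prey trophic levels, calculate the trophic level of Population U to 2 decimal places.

2.31

Population R: 1 + 1 = 2
Population S: 1 + 2 = 3
Population T: 1 + (0.32×3 + 0.23×1 + 0.45×2) = 3.09
Population U: 1 + (0.15×3.09 + 0.85×1) = 2.3135
Population V: 1 + 3.09 = 4.09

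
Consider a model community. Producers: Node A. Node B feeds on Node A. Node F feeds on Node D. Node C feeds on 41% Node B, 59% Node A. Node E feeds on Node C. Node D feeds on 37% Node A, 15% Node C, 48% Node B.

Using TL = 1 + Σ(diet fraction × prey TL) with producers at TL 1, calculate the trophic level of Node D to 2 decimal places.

2.69

Node B: 1 + 1 = 2
Node C: 1 + (0.41×2 + 0.59×1) = 2.41
Node D: 1 + (0.37×1 + 0.15×2.41 + 0.48×2) = 2.6915
Node E: 1 + 2.41 = 3.41
Node F: 1 + 2.6915 = 3.6915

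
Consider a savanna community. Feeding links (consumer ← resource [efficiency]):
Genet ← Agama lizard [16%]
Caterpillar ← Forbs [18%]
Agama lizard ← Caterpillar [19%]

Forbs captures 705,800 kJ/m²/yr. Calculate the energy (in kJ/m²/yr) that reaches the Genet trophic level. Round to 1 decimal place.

Caterpillar: 705800 × 0.18 = 127044 kJ/m²/yr
Agama lizard: 127044 × 0.19 = 24138.36 kJ/m²/yr
Genet: 24138.36 × 0.16 = 3862.1376 kJ/m²/yr

3862.1 kJ/m²/yr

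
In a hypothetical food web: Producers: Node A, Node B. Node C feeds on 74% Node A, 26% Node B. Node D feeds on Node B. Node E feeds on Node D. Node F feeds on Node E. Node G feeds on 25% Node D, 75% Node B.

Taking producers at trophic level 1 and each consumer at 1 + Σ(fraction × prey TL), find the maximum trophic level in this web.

Node C: 1 + (0.74×1 + 0.26×1) = 2
Node D: 1 + 1 = 2
Node E: 1 + 2 = 3
Node F: 1 + 3 = 4
Node G: 1 + (0.25×2 + 0.75×1) = 2.25

4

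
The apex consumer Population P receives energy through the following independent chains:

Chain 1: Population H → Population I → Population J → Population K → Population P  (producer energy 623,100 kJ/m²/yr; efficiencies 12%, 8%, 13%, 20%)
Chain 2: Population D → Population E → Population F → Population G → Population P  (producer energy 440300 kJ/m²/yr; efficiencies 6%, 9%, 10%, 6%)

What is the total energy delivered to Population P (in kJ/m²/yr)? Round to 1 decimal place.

Chain 1: 623100 × 0.12 × 0.08 × 0.13 × 0.2 = 155.52576 kJ/m²/yr
Chain 2: 440300 × 0.06 × 0.09 × 0.1 × 0.06 = 14.26572 kJ/m²/yr
Total at Population P: 155.52576 + 14.26572 = 169.79148 kJ/m²/yr

169.8 kJ/m²/yr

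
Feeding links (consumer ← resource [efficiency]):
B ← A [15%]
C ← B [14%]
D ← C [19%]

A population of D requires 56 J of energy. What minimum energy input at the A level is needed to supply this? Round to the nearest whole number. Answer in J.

14035 J

Cumulative transfer efficiency: 0.15 × 0.14 × 0.19 = 0.00399
A energy = 56 / 0.00399 = 14035 J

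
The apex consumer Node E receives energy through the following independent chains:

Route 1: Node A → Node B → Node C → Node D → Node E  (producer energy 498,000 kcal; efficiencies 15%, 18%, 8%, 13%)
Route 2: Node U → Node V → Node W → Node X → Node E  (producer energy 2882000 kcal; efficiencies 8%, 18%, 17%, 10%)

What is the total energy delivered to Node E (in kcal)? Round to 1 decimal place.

845.4 kcal

Route 1: 498000 × 0.15 × 0.18 × 0.08 × 0.13 = 139.8384 kcal
Route 2: 2882000 × 0.08 × 0.18 × 0.17 × 0.1 = 705.5136 kcal
Total at Node E: 139.8384 + 705.5136 = 845.352 kcal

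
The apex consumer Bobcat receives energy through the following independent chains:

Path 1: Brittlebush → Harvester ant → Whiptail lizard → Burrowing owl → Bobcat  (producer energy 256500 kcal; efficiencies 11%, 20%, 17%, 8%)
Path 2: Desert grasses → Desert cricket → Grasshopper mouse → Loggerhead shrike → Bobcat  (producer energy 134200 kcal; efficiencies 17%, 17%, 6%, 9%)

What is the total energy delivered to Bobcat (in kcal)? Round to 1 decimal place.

Path 1: 256500 × 0.11 × 0.2 × 0.17 × 0.08 = 76.7448 kcal
Path 2: 134200 × 0.17 × 0.17 × 0.06 × 0.09 = 20.943252 kcal
Total at Bobcat: 76.7448 + 20.943252 = 97.688052 kcal

97.7 kcal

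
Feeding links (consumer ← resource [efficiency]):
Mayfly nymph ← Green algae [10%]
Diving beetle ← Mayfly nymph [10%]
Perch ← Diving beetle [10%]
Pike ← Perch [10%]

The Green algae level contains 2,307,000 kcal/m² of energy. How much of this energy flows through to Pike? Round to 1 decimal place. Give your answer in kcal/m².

230.7 kcal/m²

Mayfly nymph: 2307000 × 0.1 = 230700 kcal/m²
Diving beetle: 230700 × 0.1 = 23070 kcal/m²
Perch: 23070 × 0.1 = 2307 kcal/m²
Pike: 2307 × 0.1 = 230.7 kcal/m²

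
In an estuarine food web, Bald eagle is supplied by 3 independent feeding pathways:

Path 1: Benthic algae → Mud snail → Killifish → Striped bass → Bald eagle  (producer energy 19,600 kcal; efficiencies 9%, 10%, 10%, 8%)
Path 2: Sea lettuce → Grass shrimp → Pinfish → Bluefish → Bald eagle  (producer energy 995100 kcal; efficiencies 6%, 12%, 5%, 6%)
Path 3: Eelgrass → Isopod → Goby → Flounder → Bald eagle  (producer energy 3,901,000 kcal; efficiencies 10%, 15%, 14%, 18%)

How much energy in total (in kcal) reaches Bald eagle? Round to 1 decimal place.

Path 1: 19600 × 0.09 × 0.1 × 0.1 × 0.08 = 1.4112 kcal
Path 2: 995100 × 0.06 × 0.12 × 0.05 × 0.06 = 21.49416 kcal
Path 3: 3901000 × 0.1 × 0.15 × 0.14 × 0.18 = 1474.578 kcal
Total at Bald eagle: 1.4112 + 21.49416 + 1474.578 = 1497.48336 kcal

1497.5 kcal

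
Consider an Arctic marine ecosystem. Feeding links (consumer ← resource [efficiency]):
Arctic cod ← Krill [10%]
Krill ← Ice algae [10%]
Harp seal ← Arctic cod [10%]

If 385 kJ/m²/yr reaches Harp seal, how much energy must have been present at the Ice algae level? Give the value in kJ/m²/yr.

Cumulative transfer efficiency: 0.1 × 0.1 × 0.1 = 0.001
Ice algae energy = 385 / 0.001 = 385000 kJ/m²/yr

385000 kJ/m²/yr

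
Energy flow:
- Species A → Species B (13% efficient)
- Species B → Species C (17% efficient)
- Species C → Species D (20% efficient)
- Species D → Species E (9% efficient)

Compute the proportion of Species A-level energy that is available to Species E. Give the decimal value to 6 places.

Product of link efficiencies: 0.13 × 0.17 × 0.2 × 0.09 = 0.0003978

0.000398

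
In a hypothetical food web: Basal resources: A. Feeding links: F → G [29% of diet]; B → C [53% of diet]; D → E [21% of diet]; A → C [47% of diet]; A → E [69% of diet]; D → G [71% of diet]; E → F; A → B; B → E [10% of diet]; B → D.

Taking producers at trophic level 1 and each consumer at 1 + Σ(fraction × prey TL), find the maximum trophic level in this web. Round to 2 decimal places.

4.15

B: 1 + 1 = 2
C: 1 + (0.47×1 + 0.53×2) = 2.53
D: 1 + 2 = 3
E: 1 + (0.1×2 + 0.69×1 + 0.21×3) = 2.52
F: 1 + 2.52 = 3.52
G: 1 + (0.29×3.52 + 0.71×3) = 4.1508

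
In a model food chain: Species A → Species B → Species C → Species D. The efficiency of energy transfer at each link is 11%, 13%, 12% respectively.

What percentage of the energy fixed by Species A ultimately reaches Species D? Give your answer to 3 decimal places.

Product of link efficiencies: 0.11 × 0.13 × 0.12 = 0.001716
As a percentage: 0.001716 × 100 = 0.172%

0.172%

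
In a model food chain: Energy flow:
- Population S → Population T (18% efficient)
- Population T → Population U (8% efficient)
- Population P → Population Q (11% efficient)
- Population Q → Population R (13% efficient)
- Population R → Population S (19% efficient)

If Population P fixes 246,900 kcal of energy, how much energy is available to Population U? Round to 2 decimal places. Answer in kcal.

9.66 kcal

Population Q: 246900 × 0.11 = 27159 kcal
Population R: 27159 × 0.13 = 3530.67 kcal
Population S: 3530.67 × 0.19 = 670.8273 kcal
Population T: 670.8273 × 0.18 = 120.748914 kcal
Population U: 120.748914 × 0.08 = 9.65991312 kcal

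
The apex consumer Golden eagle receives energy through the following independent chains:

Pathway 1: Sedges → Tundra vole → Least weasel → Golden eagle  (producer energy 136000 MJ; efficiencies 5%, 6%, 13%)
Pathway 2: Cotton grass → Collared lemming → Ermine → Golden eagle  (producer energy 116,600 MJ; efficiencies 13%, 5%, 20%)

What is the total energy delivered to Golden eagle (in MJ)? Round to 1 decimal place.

204.6 MJ

Pathway 1: 136000 × 0.05 × 0.06 × 0.13 = 53.04 MJ
Pathway 2: 116600 × 0.13 × 0.05 × 0.2 = 151.58 MJ
Total at Golden eagle: 53.04 + 151.58 = 204.62 MJ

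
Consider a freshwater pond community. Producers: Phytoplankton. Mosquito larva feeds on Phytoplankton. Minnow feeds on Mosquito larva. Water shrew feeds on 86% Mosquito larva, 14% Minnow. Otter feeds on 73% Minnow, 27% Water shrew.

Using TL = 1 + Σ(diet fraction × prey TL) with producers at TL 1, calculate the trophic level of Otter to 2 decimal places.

4.04

Mosquito larva: 1 + 1 = 2
Minnow: 1 + 2 = 3
Water shrew: 1 + (0.86×2 + 0.14×3) = 3.14
Otter: 1 + (0.73×3 + 0.27×3.14) = 4.0378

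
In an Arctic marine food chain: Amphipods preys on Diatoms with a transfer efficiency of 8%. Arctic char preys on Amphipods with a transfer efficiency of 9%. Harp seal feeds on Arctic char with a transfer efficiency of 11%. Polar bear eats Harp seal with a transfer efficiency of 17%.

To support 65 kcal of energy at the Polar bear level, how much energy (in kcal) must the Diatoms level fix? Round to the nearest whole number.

482769 kcal

Cumulative transfer efficiency: 0.08 × 0.09 × 0.11 × 0.17 = 0.00013464
Diatoms energy = 65 / 0.00013464 = 482769 kcal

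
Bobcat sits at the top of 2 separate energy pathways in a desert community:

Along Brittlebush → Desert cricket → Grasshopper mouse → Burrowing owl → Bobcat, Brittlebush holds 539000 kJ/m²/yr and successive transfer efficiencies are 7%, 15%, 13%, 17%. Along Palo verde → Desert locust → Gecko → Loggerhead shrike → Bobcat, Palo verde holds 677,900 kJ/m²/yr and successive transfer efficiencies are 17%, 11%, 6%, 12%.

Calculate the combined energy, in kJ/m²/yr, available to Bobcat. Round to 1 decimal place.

216.3 kJ/m²/yr

Via Brittlebush: 539000 × 0.07 × 0.15 × 0.13 × 0.17 = 125.07495 kJ/m²/yr
Via Palo verde: 677900 × 0.17 × 0.11 × 0.06 × 0.12 = 91.272456 kJ/m²/yr
Total at Bobcat: 125.07495 + 91.272456 = 216.347406 kJ/m²/yr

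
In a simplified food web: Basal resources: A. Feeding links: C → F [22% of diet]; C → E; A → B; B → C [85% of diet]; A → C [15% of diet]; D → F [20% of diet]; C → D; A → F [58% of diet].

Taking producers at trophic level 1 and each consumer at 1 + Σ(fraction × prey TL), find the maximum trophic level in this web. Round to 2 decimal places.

B: 1 + 1 = 2
C: 1 + (0.15×1 + 0.85×2) = 2.85
D: 1 + 2.85 = 3.85
E: 1 + 2.85 = 3.85
F: 1 + (0.58×1 + 0.2×3.85 + 0.22×2.85) = 2.977

3.85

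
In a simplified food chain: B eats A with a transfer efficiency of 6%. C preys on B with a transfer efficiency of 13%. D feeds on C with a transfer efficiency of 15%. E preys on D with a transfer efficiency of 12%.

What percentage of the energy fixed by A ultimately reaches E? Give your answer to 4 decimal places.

Product of link efficiencies: 0.06 × 0.13 × 0.15 × 0.12 = 0.0001404
As a percentage: 0.0001404 × 100 = 0.0140%

0.0140%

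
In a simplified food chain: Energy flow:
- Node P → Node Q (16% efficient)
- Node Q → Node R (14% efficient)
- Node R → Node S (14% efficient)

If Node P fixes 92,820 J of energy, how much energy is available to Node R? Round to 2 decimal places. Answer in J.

2079.17 J

Node Q: 92820 × 0.16 = 14851.2 J
Node R: 14851.2 × 0.14 = 2079.168 J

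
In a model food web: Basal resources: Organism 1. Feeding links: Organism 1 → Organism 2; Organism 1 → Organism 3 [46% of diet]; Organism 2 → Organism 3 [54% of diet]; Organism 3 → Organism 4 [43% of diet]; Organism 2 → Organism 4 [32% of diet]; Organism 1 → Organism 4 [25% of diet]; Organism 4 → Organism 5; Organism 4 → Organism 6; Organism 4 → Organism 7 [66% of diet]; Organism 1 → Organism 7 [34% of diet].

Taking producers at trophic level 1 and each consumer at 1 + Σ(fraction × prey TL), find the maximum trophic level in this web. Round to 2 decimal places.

3.98

Organism 2: 1 + 1 = 2
Organism 3: 1 + (0.46×1 + 0.54×2) = 2.54
Organism 4: 1 + (0.43×2.54 + 0.32×2 + 0.25×1) = 2.9822
Organism 5: 1 + 2.9822 = 3.9822
Organism 6: 1 + 2.9822 = 3.9822
Organism 7: 1 + (0.66×2.9822 + 0.34×1) = 3.308252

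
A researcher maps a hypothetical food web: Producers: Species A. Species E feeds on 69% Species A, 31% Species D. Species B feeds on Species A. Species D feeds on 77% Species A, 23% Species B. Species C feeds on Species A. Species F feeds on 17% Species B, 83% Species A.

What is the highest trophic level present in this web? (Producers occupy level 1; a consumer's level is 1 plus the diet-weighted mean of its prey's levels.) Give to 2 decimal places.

Species B: 1 + 1 = 2
Species C: 1 + 1 = 2
Species D: 1 + (0.77×1 + 0.23×2) = 2.23
Species E: 1 + (0.69×1 + 0.31×2.23) = 2.3813
Species F: 1 + (0.17×2 + 0.83×1) = 2.17

2.38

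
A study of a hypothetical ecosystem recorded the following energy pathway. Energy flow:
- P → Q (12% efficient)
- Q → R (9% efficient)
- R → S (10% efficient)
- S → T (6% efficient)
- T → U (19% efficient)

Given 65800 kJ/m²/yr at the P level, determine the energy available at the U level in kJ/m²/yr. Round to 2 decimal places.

0.81 kJ/m²/yr

Q: 65800 × 0.12 = 7896 kJ/m²/yr
R: 7896 × 0.09 = 710.64 kJ/m²/yr
S: 710.64 × 0.1 = 71.064 kJ/m²/yr
T: 71.064 × 0.06 = 4.26384 kJ/m²/yr
U: 4.26384 × 0.19 = 0.8101296 kJ/m²/yr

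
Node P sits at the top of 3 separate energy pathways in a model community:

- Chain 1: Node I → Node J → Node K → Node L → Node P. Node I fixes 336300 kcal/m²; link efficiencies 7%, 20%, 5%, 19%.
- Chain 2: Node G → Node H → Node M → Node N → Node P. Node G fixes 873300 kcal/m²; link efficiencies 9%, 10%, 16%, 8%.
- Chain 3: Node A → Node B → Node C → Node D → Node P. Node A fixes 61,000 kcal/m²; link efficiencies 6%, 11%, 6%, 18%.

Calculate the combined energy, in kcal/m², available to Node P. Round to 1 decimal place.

149.7 kcal/m²

Chain 1: 336300 × 0.07 × 0.2 × 0.05 × 0.19 = 44.7279 kcal/m²
Chain 2: 873300 × 0.09 × 0.1 × 0.16 × 0.08 = 100.60416 kcal/m²
Chain 3: 61000 × 0.06 × 0.11 × 0.06 × 0.18 = 4.34808 kcal/m²
Total at Node P: 44.7279 + 100.60416 + 4.34808 = 149.68014 kcal/m²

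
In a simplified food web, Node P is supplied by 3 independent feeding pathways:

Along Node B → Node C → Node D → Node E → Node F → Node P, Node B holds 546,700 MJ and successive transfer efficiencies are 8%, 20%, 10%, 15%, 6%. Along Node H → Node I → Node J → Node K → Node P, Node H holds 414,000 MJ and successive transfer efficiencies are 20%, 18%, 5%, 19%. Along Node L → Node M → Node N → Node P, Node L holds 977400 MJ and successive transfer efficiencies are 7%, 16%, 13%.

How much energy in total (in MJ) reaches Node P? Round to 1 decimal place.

Via Node B: 546700 × 0.08 × 0.2 × 0.1 × 0.15 × 0.06 = 7.87248 MJ
Via Node H: 414000 × 0.2 × 0.18 × 0.05 × 0.19 = 141.588 MJ
Via Node L: 977400 × 0.07 × 0.16 × 0.13 = 1423.0944 MJ
Total at Node P: 7.87248 + 141.588 + 1423.0944 = 1572.55488 MJ

1572.6 MJ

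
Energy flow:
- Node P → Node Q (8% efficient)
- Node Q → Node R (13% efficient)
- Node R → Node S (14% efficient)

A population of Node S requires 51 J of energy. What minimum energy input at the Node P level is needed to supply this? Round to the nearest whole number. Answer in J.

35027 J

Cumulative transfer efficiency: 0.08 × 0.13 × 0.14 = 0.001456
Node P energy = 51 / 0.001456 = 35027 J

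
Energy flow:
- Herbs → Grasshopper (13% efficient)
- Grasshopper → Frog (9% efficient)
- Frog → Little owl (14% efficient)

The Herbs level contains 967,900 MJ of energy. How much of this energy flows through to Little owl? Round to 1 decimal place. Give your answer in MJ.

1585.4 MJ

Grasshopper: 967900 × 0.13 = 125827 MJ
Frog: 125827 × 0.09 = 11324.43 MJ
Little owl: 11324.43 × 0.14 = 1585.4202 MJ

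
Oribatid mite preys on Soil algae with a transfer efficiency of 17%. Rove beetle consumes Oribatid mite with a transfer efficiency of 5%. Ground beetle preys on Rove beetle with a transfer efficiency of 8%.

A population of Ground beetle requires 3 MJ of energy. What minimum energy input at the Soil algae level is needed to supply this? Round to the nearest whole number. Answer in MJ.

4412 MJ

Cumulative transfer efficiency: 0.17 × 0.05 × 0.08 = 0.00068
Soil algae energy = 3 / 0.00068 = 4412 MJ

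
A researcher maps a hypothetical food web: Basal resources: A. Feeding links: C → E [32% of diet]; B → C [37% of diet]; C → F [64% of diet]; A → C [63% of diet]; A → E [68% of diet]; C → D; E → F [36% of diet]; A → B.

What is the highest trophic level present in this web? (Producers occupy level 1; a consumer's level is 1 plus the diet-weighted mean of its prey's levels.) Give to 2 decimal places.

B: 1 + 1 = 2
C: 1 + (0.37×2 + 0.63×1) = 2.37
D: 1 + 2.37 = 3.37
E: 1 + (0.68×1 + 0.32×2.37) = 2.4384
F: 1 + (0.64×2.37 + 0.36×2.4384) = 3.394624

3.39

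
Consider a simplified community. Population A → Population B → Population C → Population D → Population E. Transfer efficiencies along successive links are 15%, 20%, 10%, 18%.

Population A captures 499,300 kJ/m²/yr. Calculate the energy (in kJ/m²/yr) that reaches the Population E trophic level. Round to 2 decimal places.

Population B: 499300 × 0.15 = 74895 kJ/m²/yr
Population C: 74895 × 0.2 = 14979 kJ/m²/yr
Population D: 14979 × 0.1 = 1497.9 kJ/m²/yr
Population E: 1497.9 × 0.18 = 269.622 kJ/m²/yr

269.62 kJ/m²/yr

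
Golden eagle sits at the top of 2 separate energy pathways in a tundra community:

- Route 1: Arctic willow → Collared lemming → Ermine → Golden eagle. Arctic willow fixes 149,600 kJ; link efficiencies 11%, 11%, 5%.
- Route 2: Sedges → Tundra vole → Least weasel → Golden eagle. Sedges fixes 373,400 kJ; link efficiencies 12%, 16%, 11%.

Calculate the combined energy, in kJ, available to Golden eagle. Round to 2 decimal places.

879.13 kJ

Route 1: 149600 × 0.11 × 0.11 × 0.05 = 90.508 kJ
Route 2: 373400 × 0.12 × 0.16 × 0.11 = 788.6208 kJ
Total at Golden eagle: 90.508 + 788.6208 = 879.1288 kJ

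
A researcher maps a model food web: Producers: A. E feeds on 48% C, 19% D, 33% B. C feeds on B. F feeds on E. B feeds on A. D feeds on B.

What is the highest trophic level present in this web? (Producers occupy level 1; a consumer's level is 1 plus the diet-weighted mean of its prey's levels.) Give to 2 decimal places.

4.67

B: 1 + 1 = 2
C: 1 + 2 = 3
D: 1 + 2 = 3
E: 1 + (0.48×3 + 0.19×3 + 0.33×2) = 3.67
F: 1 + 3.67 = 4.67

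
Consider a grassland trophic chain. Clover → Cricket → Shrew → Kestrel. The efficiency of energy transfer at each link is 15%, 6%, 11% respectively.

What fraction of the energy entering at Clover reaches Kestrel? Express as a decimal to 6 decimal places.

Product of link efficiencies: 0.15 × 0.06 × 0.11 = 0.00099

0.000990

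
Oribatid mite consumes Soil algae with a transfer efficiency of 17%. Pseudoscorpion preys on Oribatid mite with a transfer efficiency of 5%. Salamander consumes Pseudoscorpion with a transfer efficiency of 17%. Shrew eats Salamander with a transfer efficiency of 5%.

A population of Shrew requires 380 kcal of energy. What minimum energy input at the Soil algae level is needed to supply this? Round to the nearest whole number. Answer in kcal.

5259516 kcal

Cumulative transfer efficiency: 0.17 × 0.05 × 0.17 × 0.05 = 0.00007225
Soil algae energy = 380 / 0.00007225 = 5259516 kcal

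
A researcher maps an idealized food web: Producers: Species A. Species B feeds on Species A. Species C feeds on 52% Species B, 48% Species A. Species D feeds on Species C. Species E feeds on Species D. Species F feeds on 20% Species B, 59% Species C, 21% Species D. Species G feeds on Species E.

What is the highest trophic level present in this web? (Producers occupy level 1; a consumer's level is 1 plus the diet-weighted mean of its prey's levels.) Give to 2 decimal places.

5.52

Species B: 1 + 1 = 2
Species C: 1 + (0.52×2 + 0.48×1) = 2.52
Species D: 1 + 2.52 = 3.52
Species E: 1 + 3.52 = 4.52
Species F: 1 + (0.2×2 + 0.59×2.52 + 0.21×3.52) = 3.626
Species G: 1 + 4.52 = 5.52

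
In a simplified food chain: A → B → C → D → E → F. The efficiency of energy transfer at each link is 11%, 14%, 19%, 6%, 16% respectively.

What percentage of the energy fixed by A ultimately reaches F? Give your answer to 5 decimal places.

0.00281%

Product of link efficiencies: 0.11 × 0.14 × 0.19 × 0.06 × 0.16 = 0.0000280896
As a percentage: 0.0000280896 × 100 = 0.00281%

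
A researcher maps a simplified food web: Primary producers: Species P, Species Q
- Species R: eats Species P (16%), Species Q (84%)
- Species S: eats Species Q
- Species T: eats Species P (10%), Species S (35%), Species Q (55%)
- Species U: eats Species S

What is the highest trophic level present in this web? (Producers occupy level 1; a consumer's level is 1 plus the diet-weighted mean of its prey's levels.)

Species R: 1 + (0.16×1 + 0.84×1) = 2
Species S: 1 + 1 = 2
Species T: 1 + (0.1×1 + 0.35×2 + 0.55×1) = 2.35
Species U: 1 + 2 = 3

3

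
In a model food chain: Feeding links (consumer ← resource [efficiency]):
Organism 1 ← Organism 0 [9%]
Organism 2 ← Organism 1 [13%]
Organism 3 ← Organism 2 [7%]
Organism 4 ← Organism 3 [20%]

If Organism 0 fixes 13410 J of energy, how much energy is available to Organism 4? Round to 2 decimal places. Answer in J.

Organism 1: 13410 × 0.09 = 1206.9 J
Organism 2: 1206.9 × 0.13 = 156.897 J
Organism 3: 156.897 × 0.07 = 10.98279 J
Organism 4: 10.98279 × 0.2 = 2.196558 J

2.20 J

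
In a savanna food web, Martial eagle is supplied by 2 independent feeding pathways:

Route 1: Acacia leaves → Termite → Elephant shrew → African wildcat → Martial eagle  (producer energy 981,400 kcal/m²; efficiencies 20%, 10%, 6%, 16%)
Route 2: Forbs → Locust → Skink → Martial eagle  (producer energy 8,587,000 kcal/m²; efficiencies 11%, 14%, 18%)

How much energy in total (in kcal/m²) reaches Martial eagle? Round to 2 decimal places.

23991.59 kcal/m²

Route 1: 981400 × 0.2 × 0.1 × 0.06 × 0.16 = 188.4288 kcal/m²
Route 2: 8587000 × 0.11 × 0.14 × 0.18 = 23803.164 kcal/m²
Total at Martial eagle: 188.4288 + 23803.164 = 23991.5928 kcal/m²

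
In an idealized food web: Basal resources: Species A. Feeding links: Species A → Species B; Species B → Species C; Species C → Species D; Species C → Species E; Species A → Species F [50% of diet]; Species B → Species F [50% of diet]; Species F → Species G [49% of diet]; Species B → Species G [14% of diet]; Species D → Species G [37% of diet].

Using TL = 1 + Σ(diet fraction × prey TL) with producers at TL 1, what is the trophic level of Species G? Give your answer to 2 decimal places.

3.99

Species B: 1 + 1 = 2
Species C: 1 + 2 = 3
Species D: 1 + 3 = 4
Species E: 1 + 3 = 4
Species F: 1 + (0.5×1 + 0.5×2) = 2.5
Species G: 1 + (0.49×2.5 + 0.14×2 + 0.37×4) = 3.985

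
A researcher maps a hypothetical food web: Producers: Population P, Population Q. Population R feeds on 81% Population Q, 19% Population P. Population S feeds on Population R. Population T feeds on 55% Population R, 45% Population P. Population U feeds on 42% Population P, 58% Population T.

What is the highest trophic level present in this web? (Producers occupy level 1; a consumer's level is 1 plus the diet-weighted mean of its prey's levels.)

Population R: 1 + (0.81×1 + 0.19×1) = 2
Population S: 1 + 2 = 3
Population T: 1 + (0.55×2 + 0.45×1) = 2.55
Population U: 1 + (0.42×1 + 0.58×2.55) = 2.899

3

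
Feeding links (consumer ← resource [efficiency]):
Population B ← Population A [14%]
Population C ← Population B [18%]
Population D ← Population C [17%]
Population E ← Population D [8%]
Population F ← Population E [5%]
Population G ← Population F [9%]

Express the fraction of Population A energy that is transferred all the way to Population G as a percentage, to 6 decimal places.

0.000154%

Product of link efficiencies: 0.14 × 0.18 × 0.17 × 0.08 × 0.05 × 0.09 = 0.00000154224
As a percentage: 0.00000154224 × 100 = 0.000154%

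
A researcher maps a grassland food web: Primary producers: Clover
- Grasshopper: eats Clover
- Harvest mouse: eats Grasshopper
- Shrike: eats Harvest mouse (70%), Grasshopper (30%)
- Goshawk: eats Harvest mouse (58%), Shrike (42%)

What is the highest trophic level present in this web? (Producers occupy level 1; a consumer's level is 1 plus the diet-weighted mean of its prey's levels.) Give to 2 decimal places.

Grasshopper: 1 + 1 = 2
Harvest mouse: 1 + 2 = 3
Shrike: 1 + (0.7×3 + 0.3×2) = 3.7
Goshawk: 1 + (0.58×3 + 0.42×3.7) = 4.294

4.29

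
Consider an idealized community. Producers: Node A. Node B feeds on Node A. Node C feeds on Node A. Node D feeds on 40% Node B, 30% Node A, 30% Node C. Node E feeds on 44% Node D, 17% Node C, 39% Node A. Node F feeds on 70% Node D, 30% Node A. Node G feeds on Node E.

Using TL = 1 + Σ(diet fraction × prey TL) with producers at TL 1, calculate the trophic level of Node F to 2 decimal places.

3.19

Node B: 1 + 1 = 2
Node C: 1 + 1 = 2
Node D: 1 + (0.4×2 + 0.3×1 + 0.3×2) = 2.7
Node E: 1 + (0.44×2.7 + 0.17×2 + 0.39×1) = 2.918
Node F: 1 + (0.7×2.7 + 0.3×1) = 3.19
Node G: 1 + 2.918 = 3.918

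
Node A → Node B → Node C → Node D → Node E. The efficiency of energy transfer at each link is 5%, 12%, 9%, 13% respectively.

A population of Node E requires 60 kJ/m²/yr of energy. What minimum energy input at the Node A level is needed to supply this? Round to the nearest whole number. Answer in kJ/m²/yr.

Cumulative transfer efficiency: 0.05 × 0.12 × 0.09 × 0.13 = 0.0000702
Node A energy = 60 / 0.0000702 = 854701 kJ/m²/yr

854701 kJ/m²/yr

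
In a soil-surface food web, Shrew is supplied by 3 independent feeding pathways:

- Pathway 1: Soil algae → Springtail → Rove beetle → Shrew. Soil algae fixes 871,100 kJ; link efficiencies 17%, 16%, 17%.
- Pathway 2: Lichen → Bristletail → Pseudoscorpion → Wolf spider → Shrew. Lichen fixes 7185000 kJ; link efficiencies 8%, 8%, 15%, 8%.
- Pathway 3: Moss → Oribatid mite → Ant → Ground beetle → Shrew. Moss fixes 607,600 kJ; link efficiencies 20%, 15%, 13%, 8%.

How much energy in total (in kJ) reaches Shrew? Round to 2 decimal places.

4769.35 kJ

Pathway 1: 871100 × 0.17 × 0.16 × 0.17 = 4027.9664 kJ
Pathway 2: 7185000 × 0.08 × 0.08 × 0.15 × 0.08 = 551.808 kJ
Pathway 3: 607600 × 0.2 × 0.15 × 0.13 × 0.08 = 189.5712 kJ
Total at Shrew: 4027.9664 + 551.808 + 189.5712 = 4769.3456 kJ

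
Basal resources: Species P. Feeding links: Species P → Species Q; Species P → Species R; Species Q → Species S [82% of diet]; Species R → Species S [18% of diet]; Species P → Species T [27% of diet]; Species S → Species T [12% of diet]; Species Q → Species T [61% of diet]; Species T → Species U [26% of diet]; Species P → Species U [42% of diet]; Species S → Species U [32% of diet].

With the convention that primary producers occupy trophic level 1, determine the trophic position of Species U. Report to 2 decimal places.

Species Q: 1 + 1 = 2
Species R: 1 + 1 = 2
Species S: 1 + (0.82×2 + 0.18×2) = 3
Species T: 1 + (0.27×1 + 0.12×3 + 0.61×2) = 2.85
Species U: 1 + (0.26×2.85 + 0.42×1 + 0.32×3) = 3.121

3.12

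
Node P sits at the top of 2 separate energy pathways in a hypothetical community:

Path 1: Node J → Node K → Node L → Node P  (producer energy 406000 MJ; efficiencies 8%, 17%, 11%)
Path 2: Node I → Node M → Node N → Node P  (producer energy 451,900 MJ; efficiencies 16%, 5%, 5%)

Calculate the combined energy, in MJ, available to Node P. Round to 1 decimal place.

Path 1: 406000 × 0.08 × 0.17 × 0.11 = 607.376 MJ
Path 2: 451900 × 0.16 × 0.05 × 0.05 = 180.76 MJ
Total at Node P: 607.376 + 180.76 = 788.136 MJ

788.1 MJ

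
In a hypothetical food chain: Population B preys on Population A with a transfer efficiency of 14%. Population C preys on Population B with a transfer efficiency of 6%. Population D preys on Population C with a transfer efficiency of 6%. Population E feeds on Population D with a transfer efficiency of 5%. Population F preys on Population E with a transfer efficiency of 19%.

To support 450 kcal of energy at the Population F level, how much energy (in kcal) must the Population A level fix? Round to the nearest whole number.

Cumulative transfer efficiency: 0.14 × 0.06 × 0.06 × 0.05 × 0.19 = 0.000004788
Population A energy = 450 / 0.000004788 = 93984962 kcal

93984962 kcal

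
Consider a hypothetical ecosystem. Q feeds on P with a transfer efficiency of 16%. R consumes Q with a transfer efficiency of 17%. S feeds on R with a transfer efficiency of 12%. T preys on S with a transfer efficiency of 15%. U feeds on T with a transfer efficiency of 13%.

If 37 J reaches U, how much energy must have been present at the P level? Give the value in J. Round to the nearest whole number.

Cumulative transfer efficiency: 0.16 × 0.17 × 0.12 × 0.15 × 0.13 = 0.000063648
P energy = 37 / 0.000063648 = 581322 J

581322 J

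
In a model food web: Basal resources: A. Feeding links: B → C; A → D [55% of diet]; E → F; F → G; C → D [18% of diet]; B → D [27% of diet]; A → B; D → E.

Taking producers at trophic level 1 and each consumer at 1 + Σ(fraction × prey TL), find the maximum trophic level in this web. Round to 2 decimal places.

5.63

B: 1 + 1 = 2
C: 1 + 2 = 3
D: 1 + (0.55×1 + 0.27×2 + 0.18×3) = 2.63
E: 1 + 2.63 = 3.63
F: 1 + 3.63 = 4.63
G: 1 + 4.63 = 5.63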